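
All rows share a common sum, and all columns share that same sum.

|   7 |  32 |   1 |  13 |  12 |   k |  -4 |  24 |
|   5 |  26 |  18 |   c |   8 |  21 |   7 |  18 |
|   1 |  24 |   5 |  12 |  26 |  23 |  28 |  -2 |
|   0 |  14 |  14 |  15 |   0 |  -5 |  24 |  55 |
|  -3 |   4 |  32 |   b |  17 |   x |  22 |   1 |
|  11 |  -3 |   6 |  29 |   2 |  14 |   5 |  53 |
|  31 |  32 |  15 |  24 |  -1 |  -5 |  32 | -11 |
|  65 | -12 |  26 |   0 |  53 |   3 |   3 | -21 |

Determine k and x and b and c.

k = 32, x = 34, b = 10, c = 14

Rows 3 and 4 both sum to 117, so that's the common total.
The known cells in row 2 total 103, leaving 117 − 103 = 14 for the blank.
The known cells in row 1 total 85, leaving 117 − 85 = 32 for the blank.
The known cells in column 6 total 83, leaving 117 − 83 = 34 for the blank.
The known cells in row 5 total 107, leaving 117 − 107 = 10 for the blank.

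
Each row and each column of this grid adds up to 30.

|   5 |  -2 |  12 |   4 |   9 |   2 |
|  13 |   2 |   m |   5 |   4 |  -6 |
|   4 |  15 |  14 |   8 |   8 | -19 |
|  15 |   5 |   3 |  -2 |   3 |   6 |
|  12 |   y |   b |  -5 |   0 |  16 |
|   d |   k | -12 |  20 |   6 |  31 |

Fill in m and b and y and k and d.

The known cells in row 2 total 18, leaving 30 − 18 = 12 for the blank.
The known cells in column 3 total 29, leaving 30 − 29 = 1 for the blank.
The known cells in column 1 total 49, leaving 30 − 49 = -19 for the blank.
The known cells in row 6 total 26, leaving 30 − 26 = 4 for the blank.
The known cells in row 5 total 24, leaving 30 − 24 = 6 for the blank.

m = 12, b = 1, y = 6, k = 4, d = -19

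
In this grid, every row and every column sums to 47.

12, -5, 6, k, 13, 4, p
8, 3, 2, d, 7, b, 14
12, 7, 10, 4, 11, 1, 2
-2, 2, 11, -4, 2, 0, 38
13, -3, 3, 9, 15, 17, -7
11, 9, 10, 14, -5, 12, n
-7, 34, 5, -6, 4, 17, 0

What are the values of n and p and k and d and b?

n = -4, p = 4, k = 13, d = 17, b = -4

Column 6 has 4 + 1 + 0 + 17 + 12 + 17 = 51; the blank must be 47 − 51 = -4.
Row 6 has 11 + 9 + 10 + 14 − 5 + 12 = 51; the blank must be 47 − 51 = -4.
Column 7 has 14 + 2 + 38 − 7 − 4 + 0 = 43; the blank must be 47 − 43 = 4.
Row 1 has 12 − 5 + 6 + 13 + 4 + 4 = 34; the blank must be 47 − 34 = 13.
Row 2 has 8 + 3 + 2 + 7 − 4 + 14 = 30; the blank must be 47 − 30 = 17.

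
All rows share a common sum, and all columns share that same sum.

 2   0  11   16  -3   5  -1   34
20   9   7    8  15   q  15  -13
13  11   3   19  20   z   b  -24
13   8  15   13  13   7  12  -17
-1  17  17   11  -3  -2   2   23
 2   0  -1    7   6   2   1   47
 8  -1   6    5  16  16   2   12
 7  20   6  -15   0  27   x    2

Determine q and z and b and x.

Rows 1 and 4 both sum to 64, so that's the common total.
The known cells in row 8 total 47, leaving 64 − 47 = 17 for the blank.
The known cells in column 7 total 48, leaving 64 − 48 = 16 for the blank.
The known cells in row 3 total 58, leaving 64 − 58 = 6 for the blank.
The known cells in row 2 total 61, leaving 64 − 61 = 3 for the blank.

q = 3, z = 6, b = 16, x = 17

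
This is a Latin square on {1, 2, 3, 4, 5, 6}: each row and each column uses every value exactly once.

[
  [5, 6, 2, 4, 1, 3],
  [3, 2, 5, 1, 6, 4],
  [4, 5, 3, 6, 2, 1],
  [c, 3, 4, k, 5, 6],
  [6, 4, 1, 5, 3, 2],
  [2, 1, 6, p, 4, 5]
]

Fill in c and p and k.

For row 6, column 4: row 6 already has {1, 2, 4, 5, 6}; that leaves 3.
For row 4, column 4: column 4 already has {1, 3, 4, 5, 6}; that leaves 2.
Cell (4,1): row 4 already has {2, 3, 4, 5, 6} → 1.

c = 1, p = 3, k = 2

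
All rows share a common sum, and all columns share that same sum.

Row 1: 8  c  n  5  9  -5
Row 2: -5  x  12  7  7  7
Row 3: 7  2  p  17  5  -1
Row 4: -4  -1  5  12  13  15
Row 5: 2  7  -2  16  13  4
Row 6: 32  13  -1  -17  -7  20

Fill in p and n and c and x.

Rows 4 and 5 both sum to 40, so that's the common total.
Row 2: -5 + 12 + 7 + 7 + 7 = 28, so its missing entry is 40 − 28 = 12.
Column 2: 12 + 2 − 1 + 7 + 13 = 33, so its missing entry is 40 − 33 = 7.
Row 1: 8 + 7 + 5 + 9 − 5 = 24, so its missing entry is 40 − 24 = 16.
Row 3: 7 + 2 + 17 + 5 − 1 = 30, so its missing entry is 40 − 30 = 10.

p = 10, n = 16, c = 7, x = 12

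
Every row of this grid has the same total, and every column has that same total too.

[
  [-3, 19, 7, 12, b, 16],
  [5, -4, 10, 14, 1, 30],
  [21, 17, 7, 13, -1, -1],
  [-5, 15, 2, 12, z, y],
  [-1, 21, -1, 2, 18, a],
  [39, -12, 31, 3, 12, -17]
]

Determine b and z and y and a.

Rows 2 and 3 both sum to 56, so that's the common total.
Row 5 has -1 + 21 − 1 + 2 + 18 = 39; the blank must be 56 − 39 = 17.
Row 1 has -3 + 19 + 7 + 12 + 16 = 51; the blank must be 56 − 51 = 5.
Column 5 has 5 + 1 − 1 + 18 + 12 = 35; the blank must be 56 − 35 = 21.
Row 4 has -5 + 15 + 2 + 12 + 21 = 45; the blank must be 56 − 45 = 11.

b = 5, z = 21, y = 11, a = 17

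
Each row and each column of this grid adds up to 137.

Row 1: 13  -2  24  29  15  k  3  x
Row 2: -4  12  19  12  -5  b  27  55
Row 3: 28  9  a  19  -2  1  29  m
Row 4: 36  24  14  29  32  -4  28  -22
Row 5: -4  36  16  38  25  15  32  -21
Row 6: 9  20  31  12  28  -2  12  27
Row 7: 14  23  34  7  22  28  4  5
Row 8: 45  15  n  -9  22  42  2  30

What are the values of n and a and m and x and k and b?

The known cells in row 2 total 116, leaving 137 − 116 = 21 for the blank.
The known cells in column 6 total 101, leaving 137 − 101 = 36 for the blank.
The known cells in row 1 total 118, leaving 137 − 118 = 19 for the blank.
The known cells in column 8 total 93, leaving 137 − 93 = 44 for the blank.
The known cells in row 3 total 128, leaving 137 − 128 = 9 for the blank.
The known cells in row 8 total 147, leaving 137 − 147 = -10 for the blank.

n = -10, a = 9, m = 44, x = 19, k = 36, b = 21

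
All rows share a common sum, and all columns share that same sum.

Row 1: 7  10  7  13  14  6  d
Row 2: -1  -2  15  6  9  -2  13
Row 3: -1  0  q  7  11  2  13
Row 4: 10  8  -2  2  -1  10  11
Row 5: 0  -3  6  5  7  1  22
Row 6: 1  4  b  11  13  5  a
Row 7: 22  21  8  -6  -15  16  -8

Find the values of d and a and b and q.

d = -19, a = 6, b = -2, q = 6

Rows 2 and 4 both sum to 38, so that's the common total.
The known cells in row 3 total 32, leaving 38 − 32 = 6 for the blank.
The known cells in column 3 total 40, leaving 38 − 40 = -2 for the blank.
The known cells in row 6 total 32, leaving 38 − 32 = 6 for the blank.
The known cells in row 1 total 57, leaving 38 − 57 = -19 for the blank.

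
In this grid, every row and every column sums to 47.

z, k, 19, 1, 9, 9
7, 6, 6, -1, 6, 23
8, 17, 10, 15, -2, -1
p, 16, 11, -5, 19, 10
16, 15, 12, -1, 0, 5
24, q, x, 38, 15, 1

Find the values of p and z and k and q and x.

The known cells in row 4 total 51, leaving 47 − 51 = -4 for the blank.
The known cells in column 1 total 51, leaving 47 − 51 = -4 for the blank.
The known cells in row 1 total 34, leaving 47 − 34 = 13 for the blank.
The known cells in column 2 total 67, leaving 47 − 67 = -20 for the blank.
The known cells in row 6 total 58, leaving 47 − 58 = -11 for the blank.

p = -4, z = -4, k = 13, q = -20, x = -11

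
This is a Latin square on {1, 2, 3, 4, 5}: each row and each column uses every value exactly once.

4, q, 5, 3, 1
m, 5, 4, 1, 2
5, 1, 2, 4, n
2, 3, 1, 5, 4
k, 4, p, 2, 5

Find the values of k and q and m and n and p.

For row 1, column 2: row 1 already has {1, 3, 4, 5}; that leaves 2.
Cell (3,5): row 3 already has {1, 2, 4, 5} → 3.
At (row 5, col 3): column 3 already has {1, 2, 4, 5}, so the value is 3.
For row 5, column 1: row 5 already has {2, 3, 4, 5}; that leaves 1.
At (row 2, col 1): row 2 already has {1, 2, 4, 5}, so the value is 3.

k = 1, q = 2, m = 3, n = 3, p = 3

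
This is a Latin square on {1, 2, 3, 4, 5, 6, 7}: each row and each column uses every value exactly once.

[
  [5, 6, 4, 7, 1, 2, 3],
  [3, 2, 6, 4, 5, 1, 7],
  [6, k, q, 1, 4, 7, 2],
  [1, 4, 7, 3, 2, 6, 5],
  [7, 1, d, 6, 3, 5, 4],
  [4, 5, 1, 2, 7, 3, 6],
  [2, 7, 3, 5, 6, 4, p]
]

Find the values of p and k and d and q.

For row 7, column 7: row 7 already has {2, 3, 4, 5, 6, 7}; that leaves 1.
For row 3, column 2: column 2 already has {1, 2, 4, 5, 6, 7}; that leaves 3.
For row 5, column 3: row 5 already has {1, 3, 4, 5, 6, 7}; that leaves 2.
For row 3, column 3: row 3 already has {1, 2, 3, 4, 6, 7}; that leaves 5.

p = 1, k = 3, d = 2, q = 5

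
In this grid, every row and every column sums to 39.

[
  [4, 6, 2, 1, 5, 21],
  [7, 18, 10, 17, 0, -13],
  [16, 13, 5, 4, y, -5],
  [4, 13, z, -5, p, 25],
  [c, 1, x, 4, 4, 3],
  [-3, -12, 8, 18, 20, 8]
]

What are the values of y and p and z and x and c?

The known cells in row 3 total 33, leaving 39 − 33 = 6 for the blank.
The known cells in column 1 total 28, leaving 39 − 28 = 11 for the blank.
The known cells in column 5 total 35, leaving 39 − 35 = 4 for the blank.
The known cells in row 5 total 23, leaving 39 − 23 = 16 for the blank.
The known cells in row 4 total 41, leaving 39 − 41 = -2 for the blank.

y = 6, p = 4, z = -2, x = 16, c = 11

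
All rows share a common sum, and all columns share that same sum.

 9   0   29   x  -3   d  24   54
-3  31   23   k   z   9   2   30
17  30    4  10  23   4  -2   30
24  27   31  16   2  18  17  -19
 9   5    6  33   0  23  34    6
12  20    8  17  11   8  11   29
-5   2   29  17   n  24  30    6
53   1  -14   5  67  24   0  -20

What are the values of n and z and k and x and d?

Rows 3 and 4 both sum to 116, so that's the common total.
Row 7 has -5 + 2 + 29 + 17 + 24 + 30 + 6 = 103; the blank must be 116 − 103 = 13.
Column 5 has -3 + 23 + 2 + 0 + 11 + 13 + 67 = 113; the blank must be 116 − 113 = 3.
Column 6 has 9 + 4 + 18 + 23 + 8 + 24 + 24 = 110; the blank must be 116 − 110 = 6.
Row 1 has 9 + 0 + 29 − 3 + 6 + 24 + 54 = 119; the blank must be 116 − 119 = -3.
Row 2 has -3 + 31 + 23 + 3 + 9 + 2 + 30 = 95; the blank must be 116 − 95 = 21.

n = 13, z = 3, k = 21, x = -3, d = 6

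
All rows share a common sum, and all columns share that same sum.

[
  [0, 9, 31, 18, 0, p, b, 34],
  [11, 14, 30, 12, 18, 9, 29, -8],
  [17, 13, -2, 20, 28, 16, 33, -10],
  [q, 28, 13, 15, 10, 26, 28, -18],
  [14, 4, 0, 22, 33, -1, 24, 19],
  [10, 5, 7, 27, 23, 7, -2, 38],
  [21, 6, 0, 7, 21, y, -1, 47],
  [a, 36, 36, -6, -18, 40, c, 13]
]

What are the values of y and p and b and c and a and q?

y = 14, p = 4, b = 19, c = -15, a = 29, q = 13

Rows 2 and 3 both sum to 115, so that's the common total.
The known cells in row 7 total 101, leaving 115 − 101 = 14 for the blank.
The known cells in row 4 total 102, leaving 115 − 102 = 13 for the blank.
The known cells in column 1 total 86, leaving 115 − 86 = 29 for the blank.
The known cells in row 8 total 130, leaving 115 − 130 = -15 for the blank.
The known cells in column 7 total 96, leaving 115 − 96 = 19 for the blank.
The known cells in row 1 total 111, leaving 115 − 111 = 4 for the blank.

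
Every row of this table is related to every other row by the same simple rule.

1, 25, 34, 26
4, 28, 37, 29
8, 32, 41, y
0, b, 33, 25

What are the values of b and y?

b = 24, y = 33

The difference between any two rows is the same in every column — this is an addition table with the headers hidden.
Row 4 minus row 1 is 33 − 34 = -1, so its entry in column 2 is 25 + (-1) = 24.
Row 3 minus row 1 is 41 − 34 = 7, so its entry in column 4 is 26 + 7 = 33.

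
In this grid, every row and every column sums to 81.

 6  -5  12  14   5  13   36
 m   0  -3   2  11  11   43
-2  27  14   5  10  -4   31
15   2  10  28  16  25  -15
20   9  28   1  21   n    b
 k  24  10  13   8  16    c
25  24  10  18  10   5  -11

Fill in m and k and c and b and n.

m = 17, k = 0, c = 10, b = -13, n = 15

The known cells in column 6 total 66, leaving 81 − 66 = 15 for the blank.
The known cells in row 5 total 94, leaving 81 − 94 = -13 for the blank.
The known cells in column 7 total 71, leaving 81 − 71 = 10 for the blank.
The known cells in row 6 total 81, leaving 81 − 81 = 0 for the blank.
The known cells in row 2 total 64, leaving 81 − 64 = 17 for the blank.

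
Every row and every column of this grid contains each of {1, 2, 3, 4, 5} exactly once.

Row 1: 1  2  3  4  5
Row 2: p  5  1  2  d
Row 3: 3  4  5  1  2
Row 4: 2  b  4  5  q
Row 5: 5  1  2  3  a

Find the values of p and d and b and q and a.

For row 5, column 5: row 5 already has {1, 2, 3, 5}; that leaves 4.
Cell (4,2): column 2 already has {1, 2, 4, 5} → 3.
Cell (4,5): row 4 already has {2, 3, 4, 5} → 1.
Cell (2,5): column 5 already has {1, 2, 4, 5} → 3.
Cell (2,1): row 2 already has {1, 2, 3, 5} → 4.

p = 4, d = 3, b = 3, q = 1, a = 4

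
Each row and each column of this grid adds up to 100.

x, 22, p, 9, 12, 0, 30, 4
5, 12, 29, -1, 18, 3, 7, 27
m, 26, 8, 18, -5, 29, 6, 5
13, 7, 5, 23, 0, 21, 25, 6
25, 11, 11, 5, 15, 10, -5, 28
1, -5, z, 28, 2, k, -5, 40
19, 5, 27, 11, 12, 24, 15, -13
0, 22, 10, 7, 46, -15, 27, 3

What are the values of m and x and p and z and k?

m = 13, x = 24, p = -1, z = 11, k = 28

Column 6 has 0 + 3 + 29 + 21 + 10 + 24 − 15 = 72; the blank must be 100 − 72 = 28.
Row 3 has 26 + 8 + 18 − 5 + 29 + 6 + 5 = 87; the blank must be 100 − 87 = 13.
Column 1 has 5 + 13 + 13 + 25 + 1 + 19 + 0 = 76; the blank must be 100 − 76 = 24.
Row 1 has 24 + 22 + 9 + 12 + 0 + 30 + 4 = 101; the blank must be 100 − 101 = -1.
Row 6 has 1 − 5 + 28 + 2 + 28 − 5 + 40 = 89; the blank must be 100 − 89 = 11.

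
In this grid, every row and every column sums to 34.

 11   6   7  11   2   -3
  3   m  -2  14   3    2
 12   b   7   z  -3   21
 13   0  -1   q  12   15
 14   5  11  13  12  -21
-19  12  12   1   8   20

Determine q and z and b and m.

q = -5, z = 0, b = -3, m = 14

Row 2 has 3 − 2 + 14 + 3 + 2 = 20; the blank must be 34 − 20 = 14.
Row 4 has 13 + 0 − 1 + 12 + 15 = 39; the blank must be 34 − 39 = -5.
Column 4 has 11 + 14 − 5 + 13 + 1 = 34; the blank must be 34 − 34 = 0.
Row 3 has 12 + 7 + 0 − 3 + 21 = 37; the blank must be 34 − 37 = -3.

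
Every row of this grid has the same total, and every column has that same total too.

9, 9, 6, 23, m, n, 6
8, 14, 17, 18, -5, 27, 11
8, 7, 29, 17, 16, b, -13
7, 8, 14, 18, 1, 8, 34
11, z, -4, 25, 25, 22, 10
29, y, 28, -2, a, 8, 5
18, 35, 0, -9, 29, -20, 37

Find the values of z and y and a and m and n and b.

Rows 2 and 4 both sum to 90, so that's the common total.
Row 3 has 8 + 7 + 29 + 17 + 16 − 13 = 64; the blank must be 90 − 64 = 26.
Column 6 has 27 + 26 + 8 + 22 + 8 − 20 = 71; the blank must be 90 − 71 = 19.
Row 1 has 9 + 9 + 6 + 23 + 19 + 6 = 72; the blank must be 90 − 72 = 18.
Column 5 has 18 − 5 + 16 + 1 + 25 + 29 = 84; the blank must be 90 − 84 = 6.
Row 6 has 29 + 28 − 2 + 6 + 8 + 5 = 74; the blank must be 90 − 74 = 16.
Row 5 has 11 − 4 + 25 + 25 + 22 + 10 = 89; the blank must be 90 − 89 = 1.

z = 1, y = 16, a = 6, m = 18, n = 19, b = 26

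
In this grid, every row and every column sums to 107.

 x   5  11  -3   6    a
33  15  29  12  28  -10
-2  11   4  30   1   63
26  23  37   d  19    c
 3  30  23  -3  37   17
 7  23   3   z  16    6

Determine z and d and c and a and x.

z = 52, d = 19, c = -17, a = 48, x = 40

Column 1 has 33 − 2 + 26 + 3 + 7 = 67; the blank must be 107 − 67 = 40.
Row 1 has 40 + 5 + 11 − 3 + 6 = 59; the blank must be 107 − 59 = 48.
Row 6 has 7 + 23 + 3 + 16 + 6 = 55; the blank must be 107 − 55 = 52.
Column 4 has -3 + 12 + 30 − 3 + 52 = 88; the blank must be 107 − 88 = 19.
Row 4 has 26 + 23 + 37 + 19 + 19 = 124; the blank must be 107 − 124 = -17.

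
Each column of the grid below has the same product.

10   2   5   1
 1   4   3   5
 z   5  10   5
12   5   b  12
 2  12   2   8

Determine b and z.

b = 8, z = 10

Columns 2 and 4 each multiply to 2400, so every column has product 2400.
Column 3: 5×3×10×2 = 300, so the missing entry is 2400 ÷ 300 = 8.
Column 1: 10×1×12×2 = 240, so the missing entry is 2400 ÷ 240 = 10.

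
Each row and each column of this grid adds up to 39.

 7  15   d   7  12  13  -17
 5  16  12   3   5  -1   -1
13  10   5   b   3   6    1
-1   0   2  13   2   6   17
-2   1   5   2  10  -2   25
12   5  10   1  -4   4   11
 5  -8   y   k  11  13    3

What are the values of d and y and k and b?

d = 2, y = 3, k = 12, b = 1

The known cells in row 3 total 38, leaving 39 − 38 = 1 for the blank.
The known cells in row 1 total 37, leaving 39 − 37 = 2 for the blank.
The known cells in column 4 total 27, leaving 39 − 27 = 12 for the blank.
The known cells in row 7 total 36, leaving 39 − 36 = 3 for the blank.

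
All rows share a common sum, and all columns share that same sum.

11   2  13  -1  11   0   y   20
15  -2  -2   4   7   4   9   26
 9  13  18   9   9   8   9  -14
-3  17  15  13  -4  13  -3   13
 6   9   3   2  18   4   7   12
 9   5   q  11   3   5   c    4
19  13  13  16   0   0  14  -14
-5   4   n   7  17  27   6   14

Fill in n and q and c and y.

n = -9, q = 10, c = 14, y = 5

Rows 2 and 3 both sum to 61, so that's the common total.
Row 1: 11 + 2 + 13 − 1 + 11 + 0 + 20 = 56, so its missing entry is 61 − 56 = 5.
Column 7: 5 + 9 + 9 − 3 + 7 + 14 + 6 = 47, so its missing entry is 61 − 47 = 14.
Row 8: -5 + 4 + 7 + 17 + 27 + 6 + 14 = 70, so its missing entry is 61 − 70 = -9.
Row 6: 9 + 5 + 11 + 3 + 5 + 14 + 4 = 51, so its missing entry is 61 − 51 = 10.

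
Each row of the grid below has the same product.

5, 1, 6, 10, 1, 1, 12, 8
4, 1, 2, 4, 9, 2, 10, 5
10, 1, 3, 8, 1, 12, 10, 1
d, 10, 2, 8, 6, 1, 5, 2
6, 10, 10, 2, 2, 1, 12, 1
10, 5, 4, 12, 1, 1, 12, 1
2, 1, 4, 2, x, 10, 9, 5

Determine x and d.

Rows 1 and 6 each multiply to 28800, so every row has product 28800.
Row 7: 2×1×4×2×10×9×5 = 7200, so the missing entry is 28800 ÷ 7200 = 4.
Row 4: 10×2×8×6×1×5×2 = 9600, so the missing entry is 28800 ÷ 9600 = 3.

x = 4, d = 3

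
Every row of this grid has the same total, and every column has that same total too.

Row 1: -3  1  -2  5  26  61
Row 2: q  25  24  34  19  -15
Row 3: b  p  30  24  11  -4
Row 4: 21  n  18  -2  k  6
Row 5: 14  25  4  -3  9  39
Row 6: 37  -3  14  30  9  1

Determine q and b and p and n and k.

q = 1, b = 18, p = 9, n = 31, k = 14

Rows 1 and 5 both sum to 88, so that's the common total.
Column 5: 26 + 19 + 11 + 9 + 9 = 74, so its missing entry is 88 − 74 = 14.
Row 4: 21 + 18 − 2 + 14 + 6 = 57, so its missing entry is 88 − 57 = 31.
Column 2: 1 + 25 + 31 + 25 − 3 = 79, so its missing entry is 88 − 79 = 9.
Row 3: 9 + 30 + 24 + 11 − 4 = 70, so its missing entry is 88 − 70 = 18.
Row 2: 25 + 24 + 34 + 19 − 15 = 87, so its missing entry is 88 − 87 = 1.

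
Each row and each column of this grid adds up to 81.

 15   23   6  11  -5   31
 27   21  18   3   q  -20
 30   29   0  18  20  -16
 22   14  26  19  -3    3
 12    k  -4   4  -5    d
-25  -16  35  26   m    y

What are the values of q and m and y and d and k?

Row 2 has 27 + 21 + 18 + 3 − 20 = 49; the blank must be 81 − 49 = 32.
Column 5 has -5 + 32 + 20 − 3 − 5 = 39; the blank must be 81 − 39 = 42.
Row 6 has -25 − 16 + 35 + 26 + 42 = 62; the blank must be 81 − 62 = 19.
Column 6 has 31 − 20 − 16 + 3 + 19 = 17; the blank must be 81 − 17 = 64.
Row 5 has 12 − 4 + 4 − 5 + 64 = 71; the blank must be 81 − 71 = 10.

q = 32, m = 42, y = 19, d = 64, k = 10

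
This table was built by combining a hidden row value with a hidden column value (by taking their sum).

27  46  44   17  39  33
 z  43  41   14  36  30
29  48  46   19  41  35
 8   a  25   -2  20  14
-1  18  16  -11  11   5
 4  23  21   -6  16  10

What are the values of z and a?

The difference between any two rows is the same in every column — this is an addition table with the headers hidden.
Row 2 minus row 1 is 41 − 44 = -3, so its entry in column 1 is 27 + (-3) = 24.
Row 4 minus row 1 is 25 − 44 = -19, so its entry in column 2 is 46 + (-19) = 27.

z = 24, a = 27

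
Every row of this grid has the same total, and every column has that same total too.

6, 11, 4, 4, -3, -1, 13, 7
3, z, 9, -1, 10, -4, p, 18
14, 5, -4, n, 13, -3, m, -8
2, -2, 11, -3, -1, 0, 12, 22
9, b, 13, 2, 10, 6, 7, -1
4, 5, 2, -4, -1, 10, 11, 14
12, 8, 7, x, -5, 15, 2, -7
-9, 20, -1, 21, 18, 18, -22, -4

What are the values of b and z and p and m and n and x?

Rows 1 and 4 both sum to 41, so that's the common total.
The known cells in row 7 total 32, leaving 41 − 32 = 9 for the blank.
The known cells in column 4 total 28, leaving 41 − 28 = 13 for the blank.
The known cells in row 3 total 30, leaving 41 − 30 = 11 for the blank.
The known cells in column 7 total 34, leaving 41 − 34 = 7 for the blank.
The known cells in row 2 total 42, leaving 41 − 42 = -1 for the blank.
The known cells in row 5 total 46, leaving 41 − 46 = -5 for the blank.

b = -5, z = -1, p = 7, m = 11, n = 13, x = 9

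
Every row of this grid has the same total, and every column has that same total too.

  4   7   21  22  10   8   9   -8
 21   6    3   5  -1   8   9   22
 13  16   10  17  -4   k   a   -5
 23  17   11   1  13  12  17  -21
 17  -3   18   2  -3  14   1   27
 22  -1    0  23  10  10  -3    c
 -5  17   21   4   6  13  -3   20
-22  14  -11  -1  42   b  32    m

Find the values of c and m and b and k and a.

Rows 1 and 2 both sum to 73, so that's the common total.
Row 6 has 22 − 1 + 0 + 23 + 10 + 10 − 3 = 61; the blank must be 73 − 61 = 12.
Column 8 has -8 + 22 − 5 − 21 + 27 + 12 + 20 = 47; the blank must be 73 − 47 = 26.
Column 7 has 9 + 9 + 17 + 1 − 3 − 3 + 32 = 62; the blank must be 73 − 62 = 11.
Row 8 has -22 + 14 − 11 − 1 + 42 + 32 + 26 = 80; the blank must be 73 − 80 = -7.
Row 3 has 13 + 16 + 10 + 17 − 4 + 11 − 5 = 58; the blank must be 73 − 58 = 15.

c = 12, m = 26, b = -7, k = 15, a = 11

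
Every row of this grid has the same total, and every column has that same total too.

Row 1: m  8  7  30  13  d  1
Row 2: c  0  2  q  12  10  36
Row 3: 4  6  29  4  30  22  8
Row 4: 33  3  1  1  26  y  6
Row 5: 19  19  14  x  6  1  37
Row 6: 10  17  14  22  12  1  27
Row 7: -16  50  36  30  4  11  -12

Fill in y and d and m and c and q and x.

Rows 3 and 6 both sum to 103, so that's the common total.
The known cells in row 5 total 96, leaving 103 − 96 = 7 for the blank.
The known cells in column 4 total 94, leaving 103 − 94 = 9 for the blank.
The known cells in row 2 total 69, leaving 103 − 69 = 34 for the blank.
The known cells in column 1 total 84, leaving 103 − 84 = 19 for the blank.
The known cells in row 1 total 78, leaving 103 − 78 = 25 for the blank.
The known cells in row 4 total 70, leaving 103 − 70 = 33 for the blank.

y = 33, d = 25, m = 19, c = 34, q = 9, x = 7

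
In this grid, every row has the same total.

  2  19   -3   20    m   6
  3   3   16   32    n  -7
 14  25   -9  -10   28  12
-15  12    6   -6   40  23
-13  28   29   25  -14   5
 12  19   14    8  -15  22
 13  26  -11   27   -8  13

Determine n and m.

Rows 5 and 7 both add up to 60, so every row sums to 60.
Row 2: 3 + 3 + 16 + 32 − 7 = 47, so the missing entry is 60 − 47 = 13.
Row 1: 2 + 19 − 3 + 20 + 6 = 44, so the missing entry is 60 − 44 = 16.

n = 13, m = 16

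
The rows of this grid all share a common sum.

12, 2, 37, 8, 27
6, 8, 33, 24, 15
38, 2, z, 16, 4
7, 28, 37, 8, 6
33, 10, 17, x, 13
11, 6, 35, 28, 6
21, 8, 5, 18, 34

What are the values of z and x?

The complete rows each total 86.
Row 3 is missing 86 − 60 = 26 (since 38 + 2 + 16 + 4 = 60).
Row 5 is missing 86 − 73 = 13 (since 33 + 10 + 17 + 13 = 73).

z = 26, x = 13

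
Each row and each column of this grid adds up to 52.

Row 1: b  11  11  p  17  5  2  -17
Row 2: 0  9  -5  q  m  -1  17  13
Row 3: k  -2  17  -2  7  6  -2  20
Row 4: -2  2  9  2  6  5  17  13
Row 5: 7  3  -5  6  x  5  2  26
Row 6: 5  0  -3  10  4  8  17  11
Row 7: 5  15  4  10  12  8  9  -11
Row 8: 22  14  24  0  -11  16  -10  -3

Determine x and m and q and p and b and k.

Row 5: 7 + 3 − 5 + 6 + 5 + 2 + 26 = 44, so its missing entry is 52 − 44 = 8.
Row 3: -2 + 17 − 2 + 7 + 6 − 2 + 20 = 44, so its missing entry is 52 − 44 = 8.
Column 1: 0 + 8 − 2 + 7 + 5 + 5 + 22 = 45, so its missing entry is 52 − 45 = 7.
Row 1: 7 + 11 + 11 + 17 + 5 + 2 − 17 = 36, so its missing entry is 52 − 36 = 16.
Column 5: 17 + 7 + 6 + 8 + 4 + 12 − 11 = 43, so its missing entry is 52 − 43 = 9.
Row 2: 0 + 9 − 5 + 9 − 1 + 17 + 13 = 42, so its missing entry is 52 − 42 = 10.

x = 8, m = 9, q = 10, p = 16, b = 7, k = 8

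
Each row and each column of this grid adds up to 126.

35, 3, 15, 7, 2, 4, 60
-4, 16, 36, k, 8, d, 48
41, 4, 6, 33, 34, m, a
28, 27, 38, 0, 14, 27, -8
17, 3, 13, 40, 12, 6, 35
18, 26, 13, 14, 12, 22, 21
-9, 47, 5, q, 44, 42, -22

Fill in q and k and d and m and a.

q = 19, k = 13, d = 9, m = 16, a = -8

The known cells in row 7 total 107, leaving 126 − 107 = 19 for the blank.
The known cells in column 7 total 134, leaving 126 − 134 = -8 for the blank.
The known cells in row 3 total 110, leaving 126 − 110 = 16 for the blank.
The known cells in column 6 total 117, leaving 126 − 117 = 9 for the blank.
The known cells in row 2 total 113, leaving 126 − 113 = 13 for the blank.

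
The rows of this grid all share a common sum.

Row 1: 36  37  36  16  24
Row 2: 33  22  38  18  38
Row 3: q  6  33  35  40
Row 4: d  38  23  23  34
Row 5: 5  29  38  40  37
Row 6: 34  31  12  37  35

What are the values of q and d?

Rows 1 and 6 both add up to 149, so every row sums to 149.
Row 3: 6 + 33 + 35 + 40 = 114, so the missing entry is 149 − 114 = 35.
Row 4: 38 + 23 + 23 + 34 = 118, so the missing entry is 149 − 118 = 31.

q = 35, d = 31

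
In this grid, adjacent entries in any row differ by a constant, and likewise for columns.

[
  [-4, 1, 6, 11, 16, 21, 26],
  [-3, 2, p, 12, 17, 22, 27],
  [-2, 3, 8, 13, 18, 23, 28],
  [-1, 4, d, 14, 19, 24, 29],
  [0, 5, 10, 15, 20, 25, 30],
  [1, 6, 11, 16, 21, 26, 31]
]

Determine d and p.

d = 9, p = 7

Along each row the entries change by 5 per step; down each column they change by 1.
Row 4: from -1 at column 1, stepping by 5 to column 3 gives 9.
Row 2: from -3 at column 1, stepping by 5 to column 3 gives 7.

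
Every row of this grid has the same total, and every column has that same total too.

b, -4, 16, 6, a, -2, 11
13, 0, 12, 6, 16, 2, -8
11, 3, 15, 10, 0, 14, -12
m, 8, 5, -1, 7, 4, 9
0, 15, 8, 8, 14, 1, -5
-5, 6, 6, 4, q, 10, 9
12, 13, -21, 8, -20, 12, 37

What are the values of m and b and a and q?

m = 9, b = 1, a = 13, q = 11

Rows 2 and 3 both sum to 41, so that's the common total.
Row 6: -5 + 6 + 6 + 4 + 10 + 9 = 30, so its missing entry is 41 − 30 = 11.
Column 5: 16 + 0 + 7 + 14 + 11 − 20 = 28, so its missing entry is 41 − 28 = 13.
Row 1: -4 + 16 + 6 + 13 − 2 + 11 = 40, so its missing entry is 41 − 40 = 1.
Row 4: 8 + 5 − 1 + 7 + 4 + 9 = 32, so its missing entry is 41 − 32 = 9.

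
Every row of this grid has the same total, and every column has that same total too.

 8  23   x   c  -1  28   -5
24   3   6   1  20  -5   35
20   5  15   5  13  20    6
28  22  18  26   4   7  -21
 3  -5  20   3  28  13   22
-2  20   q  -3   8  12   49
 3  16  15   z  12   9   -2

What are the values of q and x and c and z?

q = 0, x = 10, c = 21, z = 31

Rows 2 and 3 both sum to 84, so that's the common total.
Row 7 has 3 + 16 + 15 + 12 + 9 − 2 = 53; the blank must be 84 − 53 = 31.
Column 4 has 1 + 5 + 26 + 3 − 3 + 31 = 63; the blank must be 84 − 63 = 21.
Row 1 has 8 + 23 + 21 − 1 + 28 − 5 = 74; the blank must be 84 − 74 = 10.
Row 6 has -2 + 20 − 3 + 8 + 12 + 49 = 84; the blank must be 84 − 84 = 0.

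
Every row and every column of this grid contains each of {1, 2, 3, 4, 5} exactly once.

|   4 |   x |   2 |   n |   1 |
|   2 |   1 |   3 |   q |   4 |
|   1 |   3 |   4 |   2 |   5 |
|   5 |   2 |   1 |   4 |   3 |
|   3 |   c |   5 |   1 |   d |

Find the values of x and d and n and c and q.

For row 5, column 5: column 5 already has {1, 3, 4, 5}; that leaves 2.
At (row 5, col 2): row 5 already has {1, 2, 3, 5}, so the value is 4.
For row 1, column 2: column 2 already has {1, 2, 3, 4}; that leaves 5.
At (row 1, col 4): row 1 already has {1, 2, 4, 5}, so the value is 3.
For row 2, column 4: row 2 already has {1, 2, 3, 4}; that leaves 5.

x = 5, d = 2, n = 3, c = 4, q = 5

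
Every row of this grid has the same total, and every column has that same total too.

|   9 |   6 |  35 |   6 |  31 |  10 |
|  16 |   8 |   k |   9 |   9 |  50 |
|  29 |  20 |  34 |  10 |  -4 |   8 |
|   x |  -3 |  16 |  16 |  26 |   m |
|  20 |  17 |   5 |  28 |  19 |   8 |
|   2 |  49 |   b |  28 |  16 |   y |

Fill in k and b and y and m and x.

k = 5, b = 2, y = 0, m = 21, x = 21

Rows 1 and 3 both sum to 97, so that's the common total.
The known cells in row 2 total 92, leaving 97 − 92 = 5 for the blank.
The known cells in column 1 total 76, leaving 97 − 76 = 21 for the blank.
The known cells in row 4 total 76, leaving 97 − 76 = 21 for the blank.
The known cells in column 6 total 97, leaving 97 − 97 = 0 for the blank.
The known cells in row 6 total 95, leaving 97 − 95 = 2 for the blank.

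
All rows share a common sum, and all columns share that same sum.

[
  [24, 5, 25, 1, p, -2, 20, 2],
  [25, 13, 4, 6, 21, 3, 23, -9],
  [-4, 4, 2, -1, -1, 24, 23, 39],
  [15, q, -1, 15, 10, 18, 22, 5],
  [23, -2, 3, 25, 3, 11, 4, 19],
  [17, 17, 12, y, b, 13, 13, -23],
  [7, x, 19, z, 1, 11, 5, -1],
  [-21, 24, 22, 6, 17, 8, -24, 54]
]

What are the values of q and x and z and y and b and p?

q = 2, x = 23, z = 21, y = 13, b = 24, p = 11

Rows 2 and 3 both sum to 86, so that's the common total.
Row 1 has 24 + 5 + 25 + 1 − 2 + 20 + 2 = 75; the blank must be 86 − 75 = 11.
Row 4 has 15 − 1 + 15 + 10 + 18 + 22 + 5 = 84; the blank must be 86 − 84 = 2.
Column 2 has 5 + 13 + 4 + 2 − 2 + 17 + 24 = 63; the blank must be 86 − 63 = 23.
Column 5 has 11 + 21 − 1 + 10 + 3 + 1 + 17 = 62; the blank must be 86 − 62 = 24.
Row 6 has 17 + 17 + 12 + 24 + 13 + 13 − 23 = 73; the blank must be 86 − 73 = 13.
Row 7 has 7 + 23 + 19 + 1 + 11 + 5 − 1 = 65; the blank must be 86 − 65 = 21.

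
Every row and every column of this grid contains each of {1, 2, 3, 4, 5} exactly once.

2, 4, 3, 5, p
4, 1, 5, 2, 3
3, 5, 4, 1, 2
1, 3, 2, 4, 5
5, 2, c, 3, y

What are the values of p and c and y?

At (row 1, col 5): row 1 already has {2, 3, 4, 5}, so the value is 1.
For row 5, column 5: column 5 already has {1, 2, 3, 5}; that leaves 4.
At (row 5, col 3): row 5 already has {2, 3, 4, 5}, so the value is 1.

p = 1, c = 1, y = 4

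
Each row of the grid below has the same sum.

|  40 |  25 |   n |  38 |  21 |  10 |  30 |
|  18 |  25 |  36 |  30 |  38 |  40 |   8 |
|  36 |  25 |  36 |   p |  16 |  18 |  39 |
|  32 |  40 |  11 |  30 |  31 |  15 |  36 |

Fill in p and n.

Rows 2 and 4 both add up to 195, so every row sums to 195.
Row 3: 36 + 25 + 36 + 16 + 18 + 39 = 170, so the missing entry is 195 − 170 = 25.
Row 1: 40 + 25 + 38 + 21 + 10 + 30 = 164, so the missing entry is 195 − 164 = 31.

p = 25, n = 31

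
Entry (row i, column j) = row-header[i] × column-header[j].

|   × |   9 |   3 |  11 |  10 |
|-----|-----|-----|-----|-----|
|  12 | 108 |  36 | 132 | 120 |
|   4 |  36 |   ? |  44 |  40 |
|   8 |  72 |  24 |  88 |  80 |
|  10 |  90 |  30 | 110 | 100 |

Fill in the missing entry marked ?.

12

4 × 3 = 12.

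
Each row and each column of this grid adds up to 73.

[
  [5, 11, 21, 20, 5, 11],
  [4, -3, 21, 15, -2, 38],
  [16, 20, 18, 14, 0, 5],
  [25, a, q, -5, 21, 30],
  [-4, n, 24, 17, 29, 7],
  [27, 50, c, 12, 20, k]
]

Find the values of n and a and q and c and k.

Column 6: 11 + 38 + 5 + 30 + 7 = 91, so its missing entry is 73 − 91 = -18.
Row 5: -4 + 24 + 17 + 29 + 7 = 73, so its missing entry is 73 − 73 = 0.
Column 2: 11 − 3 + 20 + 0 + 50 = 78, so its missing entry is 73 − 78 = -5.
Row 4: 25 − 5 − 5 + 21 + 30 = 66, so its missing entry is 73 − 66 = 7.
Row 6: 27 + 50 + 12 + 20 − 18 = 91, so its missing entry is 73 − 91 = -18.

n = 0, a = -5, q = 7, c = -18, k = -18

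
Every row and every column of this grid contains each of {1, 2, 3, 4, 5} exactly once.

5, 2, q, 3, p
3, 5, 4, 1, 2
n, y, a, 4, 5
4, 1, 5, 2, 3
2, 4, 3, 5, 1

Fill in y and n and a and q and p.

y = 3, n = 1, a = 2, q = 1, p = 4

Cell (1,5): column 5 already has {1, 2, 3, 5} → 4.
At (row 3, col 2): column 2 already has {1, 2, 4, 5}, so the value is 3.
For row 3, column 1: column 1 already has {2, 3, 4, 5}; that leaves 1.
For row 1, column 3: row 1 already has {2, 3, 4, 5}; that leaves 1.
For row 3, column 3: row 3 already has {1, 3, 4, 5}; that leaves 2.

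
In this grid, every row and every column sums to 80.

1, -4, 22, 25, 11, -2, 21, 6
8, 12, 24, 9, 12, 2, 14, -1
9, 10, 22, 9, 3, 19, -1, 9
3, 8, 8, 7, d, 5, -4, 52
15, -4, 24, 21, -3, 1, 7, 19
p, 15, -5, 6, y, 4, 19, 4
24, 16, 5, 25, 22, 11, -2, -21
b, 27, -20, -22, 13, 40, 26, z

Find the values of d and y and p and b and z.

Row 4: 3 + 8 + 8 + 7 + 5 − 4 + 52 = 79, so its missing entry is 80 − 79 = 1.
Column 8: 6 − 1 + 9 + 52 + 19 + 4 − 21 = 68, so its missing entry is 80 − 68 = 12.
Column 5: 11 + 12 + 3 + 1 − 3 + 22 + 13 = 59, so its missing entry is 80 − 59 = 21.
Row 8: 27 − 20 − 22 + 13 + 40 + 26 + 12 = 76, so its missing entry is 80 − 76 = 4.
Row 6: 15 − 5 + 6 + 21 + 4 + 19 + 4 = 64, so its missing entry is 80 − 64 = 16.

d = 1, y = 21, p = 16, b = 4, z = 12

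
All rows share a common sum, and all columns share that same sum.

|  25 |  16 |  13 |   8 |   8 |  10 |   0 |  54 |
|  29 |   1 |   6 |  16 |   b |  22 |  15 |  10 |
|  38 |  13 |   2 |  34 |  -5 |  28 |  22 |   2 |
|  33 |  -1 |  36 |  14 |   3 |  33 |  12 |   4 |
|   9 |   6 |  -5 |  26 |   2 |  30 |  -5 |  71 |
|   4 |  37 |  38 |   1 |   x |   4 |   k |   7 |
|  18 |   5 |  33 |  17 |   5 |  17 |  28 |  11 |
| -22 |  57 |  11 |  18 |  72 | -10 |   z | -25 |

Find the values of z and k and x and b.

z = 33, k = 29, x = 14, b = 35

Rows 1 and 3 both sum to 134, so that's the common total.
Row 8: -22 + 57 + 11 + 18 + 72 − 10 − 25 = 101, so its missing entry is 134 − 101 = 33.
Column 7: 0 + 15 + 22 + 12 − 5 + 28 + 33 = 105, so its missing entry is 134 − 105 = 29.
Row 6: 4 + 37 + 38 + 1 + 4 + 29 + 7 = 120, so its missing entry is 134 − 120 = 14.
Row 2: 29 + 1 + 6 + 16 + 22 + 15 + 10 = 99, so its missing entry is 134 − 99 = 35.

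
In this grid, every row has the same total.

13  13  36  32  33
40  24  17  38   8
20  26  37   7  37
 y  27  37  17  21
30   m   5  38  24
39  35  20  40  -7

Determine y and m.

y = 25, m = 30

Row 1 sums to 127 and so does row 6; that's the common total.
In row 4 the known cells total 102, leaving 127 − 102 = 25.
In row 5 the known cells total 97, leaving 127 − 97 = 30.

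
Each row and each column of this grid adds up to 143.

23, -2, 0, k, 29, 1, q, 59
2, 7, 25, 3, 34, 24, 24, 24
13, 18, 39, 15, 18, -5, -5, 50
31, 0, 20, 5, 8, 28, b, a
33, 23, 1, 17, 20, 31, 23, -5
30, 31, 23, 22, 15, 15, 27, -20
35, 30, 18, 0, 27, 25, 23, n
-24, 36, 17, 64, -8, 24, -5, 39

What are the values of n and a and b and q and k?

Column 4: 3 + 15 + 5 + 17 + 22 + 0 + 64 = 126, so its missing entry is 143 − 126 = 17.
Row 1: 23 − 2 + 0 + 17 + 29 + 1 + 59 = 127, so its missing entry is 143 − 127 = 16.
Row 7: 35 + 30 + 18 + 0 + 27 + 25 + 23 = 158, so its missing entry is 143 − 158 = -15.
Column 8: 59 + 24 + 50 − 5 − 20 − 15 + 39 = 132, so its missing entry is 143 − 132 = 11.
Row 4: 31 + 0 + 20 + 5 + 8 + 28 + 11 = 103, so its missing entry is 143 − 103 = 40.

n = -15, a = 11, b = 40, q = 16, k = 17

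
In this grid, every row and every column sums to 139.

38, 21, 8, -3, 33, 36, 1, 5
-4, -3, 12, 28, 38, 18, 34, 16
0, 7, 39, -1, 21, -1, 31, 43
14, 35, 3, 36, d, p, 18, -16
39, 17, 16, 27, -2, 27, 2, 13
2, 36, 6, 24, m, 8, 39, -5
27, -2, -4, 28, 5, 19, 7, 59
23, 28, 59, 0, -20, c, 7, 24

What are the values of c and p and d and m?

The known cells in row 8 total 121, leaving 139 − 121 = 18 for the blank.
The known cells in row 6 total 110, leaving 139 − 110 = 29 for the blank.
The known cells in column 5 total 104, leaving 139 − 104 = 35 for the blank.
The known cells in row 4 total 125, leaving 139 − 125 = 14 for the blank.

c = 18, p = 14, d = 35, m = 29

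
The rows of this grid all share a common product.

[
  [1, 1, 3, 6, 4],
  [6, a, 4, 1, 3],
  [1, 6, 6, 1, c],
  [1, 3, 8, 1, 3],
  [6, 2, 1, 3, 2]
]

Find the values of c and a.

c = 2, a = 1

Rows 4 and 5 each multiply to 72, so every row has product 72.
Row 3: 1×6×6×1 = 36, so the missing entry is 72 ÷ 36 = 2.
Row 2: 6×4×1×3 = 72, so the missing entry is 72 ÷ 72 = 1.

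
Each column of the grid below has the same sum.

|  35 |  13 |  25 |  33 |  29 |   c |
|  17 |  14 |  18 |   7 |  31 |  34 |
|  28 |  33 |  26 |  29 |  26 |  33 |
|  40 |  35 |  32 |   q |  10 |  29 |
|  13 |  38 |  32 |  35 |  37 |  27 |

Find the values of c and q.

c = 10, q = 29

Column 1 sums to 133 and so does column 5; that's the common total.
In column 6 the known cells total 123, leaving 133 − 123 = 10.
In column 4 the known cells total 104, leaving 133 − 104 = 29.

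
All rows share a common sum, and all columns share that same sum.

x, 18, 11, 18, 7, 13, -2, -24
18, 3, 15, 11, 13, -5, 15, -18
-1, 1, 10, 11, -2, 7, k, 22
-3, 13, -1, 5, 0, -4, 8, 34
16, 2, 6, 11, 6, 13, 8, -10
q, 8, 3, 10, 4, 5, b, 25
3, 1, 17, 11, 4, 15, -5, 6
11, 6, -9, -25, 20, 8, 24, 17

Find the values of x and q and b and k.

x = 11, q = -3, b = 0, k = 4

Rows 2 and 4 both sum to 52, so that's the common total.
Row 3 has -1 + 1 + 10 + 11 − 2 + 7 + 22 = 48; the blank must be 52 − 48 = 4.
Column 7 has -2 + 15 + 4 + 8 + 8 − 5 + 24 = 52; the blank must be 52 − 52 = 0.
Row 6 has 8 + 3 + 10 + 4 + 5 + 0 + 25 = 55; the blank must be 52 − 55 = -3.
Row 1 has 18 + 11 + 18 + 7 + 13 − 2 − 24 = 41; the blank must be 52 − 41 = 11.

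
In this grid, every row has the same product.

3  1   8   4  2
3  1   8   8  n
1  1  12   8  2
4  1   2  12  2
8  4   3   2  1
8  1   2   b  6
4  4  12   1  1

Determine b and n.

Rows 3 and 7 each multiply to 192, so every row has product 192.
Row 6: 8×1×2×6 = 96, so the missing entry is 192 ÷ 96 = 2.
Row 2: 3×1×8×8 = 192, so the missing entry is 192 ÷ 192 = 1.

b = 2, n = 1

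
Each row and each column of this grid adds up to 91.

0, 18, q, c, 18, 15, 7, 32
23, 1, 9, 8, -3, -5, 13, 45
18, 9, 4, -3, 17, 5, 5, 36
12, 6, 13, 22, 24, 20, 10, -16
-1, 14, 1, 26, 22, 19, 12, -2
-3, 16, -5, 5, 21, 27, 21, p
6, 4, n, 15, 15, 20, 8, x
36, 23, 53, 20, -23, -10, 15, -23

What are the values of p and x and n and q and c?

p = 9, x = 10, n = 13, q = 3, c = -2

Column 4 has 8 − 3 + 22 + 26 + 5 + 15 + 20 = 93; the blank must be 91 − 93 = -2.
Row 6 has -3 + 16 − 5 + 5 + 21 + 27 + 21 = 82; the blank must be 91 − 82 = 9.
Column 8 has 32 + 45 + 36 − 16 − 2 + 9 − 23 = 81; the blank must be 91 − 81 = 10.
Row 7 has 6 + 4 + 15 + 15 + 20 + 8 + 10 = 78; the blank must be 91 − 78 = 13.
Row 1 has 0 + 18 − 2 + 18 + 15 + 7 + 32 = 88; the blank must be 91 − 88 = 3.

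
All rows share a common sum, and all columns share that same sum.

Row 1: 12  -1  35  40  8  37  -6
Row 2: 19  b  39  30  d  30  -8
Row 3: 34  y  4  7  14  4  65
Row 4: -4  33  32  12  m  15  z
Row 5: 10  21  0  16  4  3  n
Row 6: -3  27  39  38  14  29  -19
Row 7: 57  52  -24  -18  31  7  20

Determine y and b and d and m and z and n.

y = -3, b = -4, d = 19, m = 35, z = 2, n = 71

Rows 1 and 6 both sum to 125, so that's the common total.
The known cells in row 3 total 128, leaving 125 − 128 = -3 for the blank.
The known cells in column 2 total 129, leaving 125 − 129 = -4 for the blank.
The known cells in row 5 total 54, leaving 125 − 54 = 71 for the blank.
The known cells in row 2 total 106, leaving 125 − 106 = 19 for the blank.
The known cells in column 5 total 90, leaving 125 − 90 = 35 for the blank.
The known cells in row 4 total 123, leaving 125 − 123 = 2 for the blank.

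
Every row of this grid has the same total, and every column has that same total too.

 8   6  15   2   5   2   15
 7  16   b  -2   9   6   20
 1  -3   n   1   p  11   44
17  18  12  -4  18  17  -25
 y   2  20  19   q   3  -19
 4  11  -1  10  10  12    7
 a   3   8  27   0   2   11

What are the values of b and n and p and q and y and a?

b = -3, n = 2, p = -3, q = 14, y = 14, a = 2

Rows 1 and 4 both sum to 53, so that's the common total.
Row 2: 7 + 16 − 2 + 9 + 6 + 20 = 56, so its missing entry is 53 − 56 = -3.
Row 7: 3 + 8 + 27 + 0 + 2 + 11 = 51, so its missing entry is 53 − 51 = 2.
Column 1: 8 + 7 + 1 + 17 + 4 + 2 = 39, so its missing entry is 53 − 39 = 14.
Row 5: 14 + 2 + 20 + 19 + 3 − 19 = 39, so its missing entry is 53 − 39 = 14.
Column 5: 5 + 9 + 18 + 14 + 10 + 0 = 56, so its missing entry is 53 − 56 = -3.
Row 3: 1 − 3 + 1 − 3 + 11 + 44 = 51, so its missing entry is 53 − 51 = 2.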